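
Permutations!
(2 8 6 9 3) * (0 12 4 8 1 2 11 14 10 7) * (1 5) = (0 12 4 8 6 9 3 11 14 10 7)(1 2 5) = [12, 2, 5, 11, 8, 1, 9, 0, 6, 3, 7, 14, 4, 13, 10]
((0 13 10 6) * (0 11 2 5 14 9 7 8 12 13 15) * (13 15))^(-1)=(0 15 12 8 7 9 14 5 2 11 6 10 13)=[15, 1, 11, 3, 4, 2, 10, 9, 7, 14, 13, 6, 8, 0, 5, 12]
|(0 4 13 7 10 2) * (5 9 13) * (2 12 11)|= 10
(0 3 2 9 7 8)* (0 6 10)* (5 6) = (0 3 2 9 7 8 5 6 10) = [3, 1, 9, 2, 4, 6, 10, 8, 5, 7, 0]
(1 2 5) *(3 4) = (1 2 5)(3 4) = [0, 2, 5, 4, 3, 1]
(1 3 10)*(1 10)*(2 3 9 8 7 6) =(10)(1 9 8 7 6 2 3) =[0, 9, 3, 1, 4, 5, 2, 6, 7, 8, 10]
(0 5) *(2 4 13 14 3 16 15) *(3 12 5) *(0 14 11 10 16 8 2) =[3, 1, 4, 8, 13, 14, 6, 7, 2, 9, 16, 10, 5, 11, 12, 0, 15] =(0 3 8 2 4 13 11 10 16 15)(5 14 12)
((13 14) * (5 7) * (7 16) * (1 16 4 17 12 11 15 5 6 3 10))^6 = (17) = [0, 1, 2, 3, 4, 5, 6, 7, 8, 9, 10, 11, 12, 13, 14, 15, 16, 17]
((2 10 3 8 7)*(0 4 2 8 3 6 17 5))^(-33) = [2, 1, 6, 3, 10, 4, 5, 8, 7, 9, 17, 11, 12, 13, 14, 15, 16, 0] = (0 2 6 5 4 10 17)(7 8)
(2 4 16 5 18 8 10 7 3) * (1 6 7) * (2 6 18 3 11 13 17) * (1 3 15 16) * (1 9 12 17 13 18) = (2 4 9 12 17)(3 6 7 11 18 8 10)(5 15 16) = [0, 1, 4, 6, 9, 15, 7, 11, 10, 12, 3, 18, 17, 13, 14, 16, 5, 2, 8]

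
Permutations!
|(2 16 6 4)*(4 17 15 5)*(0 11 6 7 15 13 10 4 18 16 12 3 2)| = |(0 11 6 17 13 10 4)(2 12 3)(5 18 16 7 15)| = 105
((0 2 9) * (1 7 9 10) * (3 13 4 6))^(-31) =[9, 10, 0, 13, 6, 5, 3, 1, 8, 7, 2, 11, 12, 4] =(0 9 7 1 10 2)(3 13 4 6)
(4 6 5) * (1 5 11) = [0, 5, 2, 3, 6, 4, 11, 7, 8, 9, 10, 1] = (1 5 4 6 11)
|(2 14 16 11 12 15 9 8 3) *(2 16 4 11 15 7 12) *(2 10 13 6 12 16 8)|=12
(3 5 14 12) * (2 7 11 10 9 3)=[0, 1, 7, 5, 4, 14, 6, 11, 8, 3, 9, 10, 2, 13, 12]=(2 7 11 10 9 3 5 14 12)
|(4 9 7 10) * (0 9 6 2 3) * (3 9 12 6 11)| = |(0 12 6 2 9 7 10 4 11 3)| = 10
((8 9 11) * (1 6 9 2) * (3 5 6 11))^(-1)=[0, 2, 8, 9, 4, 3, 5, 7, 11, 6, 10, 1]=(1 2 8 11)(3 9 6 5)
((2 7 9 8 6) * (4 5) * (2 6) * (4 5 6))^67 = [0, 1, 8, 3, 6, 5, 4, 2, 9, 7] = (2 8 9 7)(4 6)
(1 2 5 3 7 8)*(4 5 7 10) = (1 2 7 8)(3 10 4 5) = [0, 2, 7, 10, 5, 3, 6, 8, 1, 9, 4]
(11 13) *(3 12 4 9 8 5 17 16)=(3 12 4 9 8 5 17 16)(11 13)=[0, 1, 2, 12, 9, 17, 6, 7, 5, 8, 10, 13, 4, 11, 14, 15, 3, 16]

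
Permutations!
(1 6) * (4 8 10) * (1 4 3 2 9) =(1 6 4 8 10 3 2 9) =[0, 6, 9, 2, 8, 5, 4, 7, 10, 1, 3]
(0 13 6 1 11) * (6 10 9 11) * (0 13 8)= (0 8)(1 6)(9 11 13 10)= [8, 6, 2, 3, 4, 5, 1, 7, 0, 11, 9, 13, 12, 10]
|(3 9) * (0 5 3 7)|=5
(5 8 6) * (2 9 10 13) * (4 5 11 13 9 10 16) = (2 10 9 16 4 5 8 6 11 13) = [0, 1, 10, 3, 5, 8, 11, 7, 6, 16, 9, 13, 12, 2, 14, 15, 4]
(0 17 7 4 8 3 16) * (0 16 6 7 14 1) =[17, 0, 2, 6, 8, 5, 7, 4, 3, 9, 10, 11, 12, 13, 1, 15, 16, 14] =(0 17 14 1)(3 6 7 4 8)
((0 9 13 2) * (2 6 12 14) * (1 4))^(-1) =(0 2 14 12 6 13 9)(1 4) =[2, 4, 14, 3, 1, 5, 13, 7, 8, 0, 10, 11, 6, 9, 12]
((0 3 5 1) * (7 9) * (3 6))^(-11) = (0 1 5 3 6)(7 9) = [1, 5, 2, 6, 4, 3, 0, 9, 8, 7]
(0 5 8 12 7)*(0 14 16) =(0 5 8 12 7 14 16) =[5, 1, 2, 3, 4, 8, 6, 14, 12, 9, 10, 11, 7, 13, 16, 15, 0]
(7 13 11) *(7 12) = [0, 1, 2, 3, 4, 5, 6, 13, 8, 9, 10, 12, 7, 11] = (7 13 11 12)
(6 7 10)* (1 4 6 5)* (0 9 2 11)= (0 9 2 11)(1 4 6 7 10 5)= [9, 4, 11, 3, 6, 1, 7, 10, 8, 2, 5, 0]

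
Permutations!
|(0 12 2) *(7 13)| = 6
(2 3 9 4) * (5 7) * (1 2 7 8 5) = (1 2 3 9 4 7)(5 8) = [0, 2, 3, 9, 7, 8, 6, 1, 5, 4]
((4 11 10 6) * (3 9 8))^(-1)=[0, 1, 2, 8, 6, 5, 10, 7, 9, 3, 11, 4]=(3 8 9)(4 6 10 11)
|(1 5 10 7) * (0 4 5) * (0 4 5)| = |(0 5 10 7 1 4)| = 6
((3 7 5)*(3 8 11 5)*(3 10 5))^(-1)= (3 11 8 5 10 7)= [0, 1, 2, 11, 4, 10, 6, 3, 5, 9, 7, 8]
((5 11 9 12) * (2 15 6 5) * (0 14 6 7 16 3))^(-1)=(0 3 16 7 15 2 12 9 11 5 6 14)=[3, 1, 12, 16, 4, 6, 14, 15, 8, 11, 10, 5, 9, 13, 0, 2, 7]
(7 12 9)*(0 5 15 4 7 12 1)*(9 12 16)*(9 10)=(0 5 15 4 7 1)(9 16 10)=[5, 0, 2, 3, 7, 15, 6, 1, 8, 16, 9, 11, 12, 13, 14, 4, 10]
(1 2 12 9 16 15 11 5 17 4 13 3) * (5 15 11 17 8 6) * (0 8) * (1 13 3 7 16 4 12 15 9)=(0 8 6 5)(1 2 15 17 12)(3 13 7 16 11 9 4)=[8, 2, 15, 13, 3, 0, 5, 16, 6, 4, 10, 9, 1, 7, 14, 17, 11, 12]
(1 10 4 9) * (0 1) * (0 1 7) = (0 7)(1 10 4 9) = [7, 10, 2, 3, 9, 5, 6, 0, 8, 1, 4]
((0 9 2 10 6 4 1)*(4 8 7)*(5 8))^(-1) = (0 1 4 7 8 5 6 10 2 9) = [1, 4, 9, 3, 7, 6, 10, 8, 5, 0, 2]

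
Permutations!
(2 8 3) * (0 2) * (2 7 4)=(0 7 4 2 8 3)=[7, 1, 8, 0, 2, 5, 6, 4, 3]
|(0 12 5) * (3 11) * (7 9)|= |(0 12 5)(3 11)(7 9)|= 6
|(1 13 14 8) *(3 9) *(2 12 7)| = |(1 13 14 8)(2 12 7)(3 9)| = 12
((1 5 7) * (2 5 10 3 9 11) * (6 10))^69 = (1 2 3)(5 9 6)(7 11 10) = [0, 2, 3, 1, 4, 9, 5, 11, 8, 6, 7, 10]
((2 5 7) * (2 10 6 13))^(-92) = (2 6 7)(5 13 10) = [0, 1, 6, 3, 4, 13, 7, 2, 8, 9, 5, 11, 12, 10]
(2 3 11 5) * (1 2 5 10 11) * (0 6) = [6, 2, 3, 1, 4, 5, 0, 7, 8, 9, 11, 10] = (0 6)(1 2 3)(10 11)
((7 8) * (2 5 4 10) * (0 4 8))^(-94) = (0 5 4 8 10 7 2) = [5, 1, 0, 3, 8, 4, 6, 2, 10, 9, 7]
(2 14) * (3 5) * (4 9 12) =[0, 1, 14, 5, 9, 3, 6, 7, 8, 12, 10, 11, 4, 13, 2] =(2 14)(3 5)(4 9 12)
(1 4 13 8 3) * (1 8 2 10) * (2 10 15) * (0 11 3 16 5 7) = (0 11 3 8 16 5 7)(1 4 13 10)(2 15) = [11, 4, 15, 8, 13, 7, 6, 0, 16, 9, 1, 3, 12, 10, 14, 2, 5]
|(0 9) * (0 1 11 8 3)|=|(0 9 1 11 8 3)|=6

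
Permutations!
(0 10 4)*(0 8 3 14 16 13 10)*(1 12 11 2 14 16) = (1 12 11 2 14)(3 16 13 10 4 8) = [0, 12, 14, 16, 8, 5, 6, 7, 3, 9, 4, 2, 11, 10, 1, 15, 13]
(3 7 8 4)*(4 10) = (3 7 8 10 4) = [0, 1, 2, 7, 3, 5, 6, 8, 10, 9, 4]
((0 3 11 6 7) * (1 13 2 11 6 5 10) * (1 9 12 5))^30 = (0 6)(1 2)(3 7)(5 9)(10 12)(11 13) = [6, 2, 1, 7, 4, 9, 0, 3, 8, 5, 12, 13, 10, 11]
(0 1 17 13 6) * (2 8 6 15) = (0 1 17 13 15 2 8 6) = [1, 17, 8, 3, 4, 5, 0, 7, 6, 9, 10, 11, 12, 15, 14, 2, 16, 13]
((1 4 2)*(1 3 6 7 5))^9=(1 2 6 5 4 3 7)=[0, 2, 6, 7, 3, 4, 5, 1]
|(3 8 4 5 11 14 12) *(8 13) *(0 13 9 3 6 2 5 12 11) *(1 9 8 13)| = |(0 1 9 3 8 4 12 6 2 5)(11 14)| = 10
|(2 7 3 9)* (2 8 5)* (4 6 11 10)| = 12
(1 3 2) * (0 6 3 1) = (0 6 3 2) = [6, 1, 0, 2, 4, 5, 3]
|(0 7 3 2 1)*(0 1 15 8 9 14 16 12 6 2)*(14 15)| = |(0 7 3)(2 14 16 12 6)(8 9 15)| = 15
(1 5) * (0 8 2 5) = [8, 0, 5, 3, 4, 1, 6, 7, 2] = (0 8 2 5 1)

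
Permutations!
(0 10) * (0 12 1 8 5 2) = (0 10 12 1 8 5 2) = [10, 8, 0, 3, 4, 2, 6, 7, 5, 9, 12, 11, 1]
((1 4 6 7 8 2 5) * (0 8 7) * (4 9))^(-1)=(0 6 4 9 1 5 2 8)=[6, 5, 8, 3, 9, 2, 4, 7, 0, 1]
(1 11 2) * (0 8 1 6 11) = (0 8 1)(2 6 11) = [8, 0, 6, 3, 4, 5, 11, 7, 1, 9, 10, 2]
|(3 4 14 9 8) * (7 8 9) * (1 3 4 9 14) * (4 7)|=|(1 3 9 14 4)(7 8)|=10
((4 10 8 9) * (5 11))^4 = (11) = [0, 1, 2, 3, 4, 5, 6, 7, 8, 9, 10, 11]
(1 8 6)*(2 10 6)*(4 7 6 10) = (10)(1 8 2 4 7 6) = [0, 8, 4, 3, 7, 5, 1, 6, 2, 9, 10]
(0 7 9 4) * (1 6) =(0 7 9 4)(1 6) =[7, 6, 2, 3, 0, 5, 1, 9, 8, 4]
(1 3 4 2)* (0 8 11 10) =(0 8 11 10)(1 3 4 2) =[8, 3, 1, 4, 2, 5, 6, 7, 11, 9, 0, 10]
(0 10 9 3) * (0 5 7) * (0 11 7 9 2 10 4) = [4, 1, 10, 5, 0, 9, 6, 11, 8, 3, 2, 7] = (0 4)(2 10)(3 5 9)(7 11)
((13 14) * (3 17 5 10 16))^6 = [0, 1, 2, 17, 4, 10, 6, 7, 8, 9, 16, 11, 12, 13, 14, 15, 3, 5] = (3 17 5 10 16)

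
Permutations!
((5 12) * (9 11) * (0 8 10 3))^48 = [0, 1, 2, 3, 4, 5, 6, 7, 8, 9, 10, 11, 12] = (12)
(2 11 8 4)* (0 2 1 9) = [2, 9, 11, 3, 1, 5, 6, 7, 4, 0, 10, 8] = (0 2 11 8 4 1 9)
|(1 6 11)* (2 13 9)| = 3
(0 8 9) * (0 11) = (0 8 9 11) = [8, 1, 2, 3, 4, 5, 6, 7, 9, 11, 10, 0]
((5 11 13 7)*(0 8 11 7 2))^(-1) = (0 2 13 11 8)(5 7) = [2, 1, 13, 3, 4, 7, 6, 5, 0, 9, 10, 8, 12, 11]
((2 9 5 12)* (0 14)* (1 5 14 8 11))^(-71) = [8, 5, 9, 3, 4, 12, 6, 7, 11, 14, 10, 1, 2, 13, 0] = (0 8 11 1 5 12 2 9 14)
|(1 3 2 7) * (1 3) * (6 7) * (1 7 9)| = 6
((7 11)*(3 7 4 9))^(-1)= (3 9 4 11 7)= [0, 1, 2, 9, 11, 5, 6, 3, 8, 4, 10, 7]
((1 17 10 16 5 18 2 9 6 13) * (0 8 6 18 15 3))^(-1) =[3, 13, 18, 15, 4, 16, 8, 7, 0, 2, 17, 11, 12, 6, 14, 5, 10, 1, 9] =(0 3 15 5 16 10 17 1 13 6 8)(2 18 9)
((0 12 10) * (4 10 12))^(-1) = [10, 1, 2, 3, 0, 5, 6, 7, 8, 9, 4, 11, 12] = (12)(0 10 4)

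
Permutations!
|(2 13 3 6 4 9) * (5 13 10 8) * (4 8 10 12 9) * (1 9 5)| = 9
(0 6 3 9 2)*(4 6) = (0 4 6 3 9 2) = [4, 1, 0, 9, 6, 5, 3, 7, 8, 2]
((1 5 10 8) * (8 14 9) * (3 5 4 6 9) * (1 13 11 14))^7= (1 14 9 10 11 6 5 13 4 3 8)= [0, 14, 2, 8, 3, 13, 5, 7, 1, 10, 11, 6, 12, 4, 9]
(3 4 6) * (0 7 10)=[7, 1, 2, 4, 6, 5, 3, 10, 8, 9, 0]=(0 7 10)(3 4 6)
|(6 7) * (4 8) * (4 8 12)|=|(4 12)(6 7)|=2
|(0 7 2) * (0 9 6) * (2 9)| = 4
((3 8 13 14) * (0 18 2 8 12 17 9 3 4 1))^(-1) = (0 1 4 14 13 8 2 18)(3 9 17 12) = [1, 4, 18, 9, 14, 5, 6, 7, 2, 17, 10, 11, 3, 8, 13, 15, 16, 12, 0]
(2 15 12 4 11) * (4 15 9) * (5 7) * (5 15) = (2 9 4 11)(5 7 15 12) = [0, 1, 9, 3, 11, 7, 6, 15, 8, 4, 10, 2, 5, 13, 14, 12]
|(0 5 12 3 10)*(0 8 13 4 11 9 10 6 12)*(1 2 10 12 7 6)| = 10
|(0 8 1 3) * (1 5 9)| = |(0 8 5 9 1 3)| = 6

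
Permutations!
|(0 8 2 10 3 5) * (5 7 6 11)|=|(0 8 2 10 3 7 6 11 5)|=9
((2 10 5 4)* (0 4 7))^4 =(0 5 2)(4 7 10) =[5, 1, 0, 3, 7, 2, 6, 10, 8, 9, 4]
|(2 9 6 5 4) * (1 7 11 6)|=8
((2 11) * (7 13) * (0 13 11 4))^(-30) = (13) = [0, 1, 2, 3, 4, 5, 6, 7, 8, 9, 10, 11, 12, 13]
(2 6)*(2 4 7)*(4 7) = (2 6 7) = [0, 1, 6, 3, 4, 5, 7, 2]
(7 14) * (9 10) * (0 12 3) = [12, 1, 2, 0, 4, 5, 6, 14, 8, 10, 9, 11, 3, 13, 7] = (0 12 3)(7 14)(9 10)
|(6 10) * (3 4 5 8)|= |(3 4 5 8)(6 10)|= 4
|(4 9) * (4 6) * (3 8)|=|(3 8)(4 9 6)|=6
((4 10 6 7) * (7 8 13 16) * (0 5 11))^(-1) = [11, 1, 2, 3, 7, 0, 10, 16, 6, 9, 4, 5, 12, 8, 14, 15, 13] = (0 11 5)(4 7 16 13 8 6 10)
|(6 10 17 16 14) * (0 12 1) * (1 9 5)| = |(0 12 9 5 1)(6 10 17 16 14)| = 5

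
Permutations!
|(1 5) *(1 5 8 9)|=3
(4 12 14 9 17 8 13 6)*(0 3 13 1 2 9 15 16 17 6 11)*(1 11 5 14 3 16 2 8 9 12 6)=[16, 8, 12, 13, 6, 14, 4, 7, 11, 1, 10, 0, 3, 5, 15, 2, 17, 9]=(0 16 17 9 1 8 11)(2 12 3 13 5 14 15)(4 6)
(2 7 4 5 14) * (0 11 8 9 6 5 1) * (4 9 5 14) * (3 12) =(0 11 8 5 4 1)(2 7 9 6 14)(3 12) =[11, 0, 7, 12, 1, 4, 14, 9, 5, 6, 10, 8, 3, 13, 2]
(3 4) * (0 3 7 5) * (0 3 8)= (0 8)(3 4 7 5)= [8, 1, 2, 4, 7, 3, 6, 5, 0]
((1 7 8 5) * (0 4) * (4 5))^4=(0 8 1)(4 7 5)=[8, 0, 2, 3, 7, 4, 6, 5, 1]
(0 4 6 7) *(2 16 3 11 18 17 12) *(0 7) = [4, 1, 16, 11, 6, 5, 0, 7, 8, 9, 10, 18, 2, 13, 14, 15, 3, 12, 17] = (0 4 6)(2 16 3 11 18 17 12)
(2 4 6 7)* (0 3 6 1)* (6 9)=(0 3 9 6 7 2 4 1)=[3, 0, 4, 9, 1, 5, 7, 2, 8, 6]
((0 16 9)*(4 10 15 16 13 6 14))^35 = (0 9 16 15 10 4 14 6 13) = [9, 1, 2, 3, 14, 5, 13, 7, 8, 16, 4, 11, 12, 0, 6, 10, 15]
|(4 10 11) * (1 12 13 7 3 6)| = |(1 12 13 7 3 6)(4 10 11)| = 6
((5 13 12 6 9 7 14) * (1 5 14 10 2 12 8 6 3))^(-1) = (14)(1 3 12 2 10 7 9 6 8 13 5) = [0, 3, 10, 12, 4, 1, 8, 9, 13, 6, 7, 11, 2, 5, 14]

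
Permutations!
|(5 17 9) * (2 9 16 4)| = |(2 9 5 17 16 4)| = 6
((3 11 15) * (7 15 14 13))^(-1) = [0, 1, 2, 15, 4, 5, 6, 13, 8, 9, 10, 3, 12, 14, 11, 7] = (3 15 7 13 14 11)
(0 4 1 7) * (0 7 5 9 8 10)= (0 4 1 5 9 8 10)= [4, 5, 2, 3, 1, 9, 6, 7, 10, 8, 0]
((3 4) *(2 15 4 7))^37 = (2 4 7 15 3) = [0, 1, 4, 2, 7, 5, 6, 15, 8, 9, 10, 11, 12, 13, 14, 3]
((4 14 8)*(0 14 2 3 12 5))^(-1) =(0 5 12 3 2 4 8 14) =[5, 1, 4, 2, 8, 12, 6, 7, 14, 9, 10, 11, 3, 13, 0]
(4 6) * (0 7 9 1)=[7, 0, 2, 3, 6, 5, 4, 9, 8, 1]=(0 7 9 1)(4 6)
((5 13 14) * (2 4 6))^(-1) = (2 6 4)(5 14 13) = [0, 1, 6, 3, 2, 14, 4, 7, 8, 9, 10, 11, 12, 5, 13]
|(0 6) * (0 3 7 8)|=|(0 6 3 7 8)|=5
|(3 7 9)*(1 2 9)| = |(1 2 9 3 7)| = 5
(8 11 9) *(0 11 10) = (0 11 9 8 10) = [11, 1, 2, 3, 4, 5, 6, 7, 10, 8, 0, 9]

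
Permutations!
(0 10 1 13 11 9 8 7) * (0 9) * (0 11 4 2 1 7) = (0 10 7 9 8)(1 13 4 2) = [10, 13, 1, 3, 2, 5, 6, 9, 0, 8, 7, 11, 12, 4]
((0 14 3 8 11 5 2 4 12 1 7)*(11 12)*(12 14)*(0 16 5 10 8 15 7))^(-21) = [0, 1, 4, 15, 11, 2, 6, 16, 14, 9, 8, 10, 12, 13, 3, 7, 5] = (2 4 11 10 8 14 3 15 7 16 5)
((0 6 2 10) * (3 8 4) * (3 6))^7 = [0, 1, 2, 3, 4, 5, 6, 7, 8, 9, 10] = (10)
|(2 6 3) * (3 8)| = 4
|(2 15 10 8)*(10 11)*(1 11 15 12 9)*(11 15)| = 8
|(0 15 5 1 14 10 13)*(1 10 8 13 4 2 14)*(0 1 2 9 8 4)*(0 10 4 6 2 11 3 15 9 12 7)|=12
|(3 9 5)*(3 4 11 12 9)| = |(4 11 12 9 5)| = 5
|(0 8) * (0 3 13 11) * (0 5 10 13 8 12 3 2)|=20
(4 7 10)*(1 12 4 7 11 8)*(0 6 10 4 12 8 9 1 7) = (12)(0 6 10)(1 8 7 4 11 9) = [6, 8, 2, 3, 11, 5, 10, 4, 7, 1, 0, 9, 12]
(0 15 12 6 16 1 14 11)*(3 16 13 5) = (0 15 12 6 13 5 3 16 1 14 11) = [15, 14, 2, 16, 4, 3, 13, 7, 8, 9, 10, 0, 6, 5, 11, 12, 1]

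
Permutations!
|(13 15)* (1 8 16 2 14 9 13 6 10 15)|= |(1 8 16 2 14 9 13)(6 10 15)|= 21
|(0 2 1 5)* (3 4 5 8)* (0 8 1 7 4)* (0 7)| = 10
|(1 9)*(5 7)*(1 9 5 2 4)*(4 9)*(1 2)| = |(1 5 7)(2 9 4)| = 3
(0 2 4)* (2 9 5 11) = (0 9 5 11 2 4) = [9, 1, 4, 3, 0, 11, 6, 7, 8, 5, 10, 2]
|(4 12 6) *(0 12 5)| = |(0 12 6 4 5)| = 5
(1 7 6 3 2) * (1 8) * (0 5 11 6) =(0 5 11 6 3 2 8 1 7) =[5, 7, 8, 2, 4, 11, 3, 0, 1, 9, 10, 6]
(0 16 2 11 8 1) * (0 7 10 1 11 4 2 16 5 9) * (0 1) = (16)(0 5 9 1 7 10)(2 4)(8 11) = [5, 7, 4, 3, 2, 9, 6, 10, 11, 1, 0, 8, 12, 13, 14, 15, 16]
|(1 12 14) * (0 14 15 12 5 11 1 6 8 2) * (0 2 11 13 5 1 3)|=6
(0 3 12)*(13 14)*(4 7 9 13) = (0 3 12)(4 7 9 13 14) = [3, 1, 2, 12, 7, 5, 6, 9, 8, 13, 10, 11, 0, 14, 4]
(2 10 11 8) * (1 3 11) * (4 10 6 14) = (1 3 11 8 2 6 14 4 10) = [0, 3, 6, 11, 10, 5, 14, 7, 2, 9, 1, 8, 12, 13, 4]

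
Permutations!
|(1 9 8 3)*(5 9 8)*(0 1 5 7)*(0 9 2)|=6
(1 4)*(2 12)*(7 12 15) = (1 4)(2 15 7 12) = [0, 4, 15, 3, 1, 5, 6, 12, 8, 9, 10, 11, 2, 13, 14, 7]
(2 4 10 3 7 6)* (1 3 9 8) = (1 3 7 6 2 4 10 9 8) = [0, 3, 4, 7, 10, 5, 2, 6, 1, 8, 9]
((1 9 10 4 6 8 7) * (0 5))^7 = (10)(0 5) = [5, 1, 2, 3, 4, 0, 6, 7, 8, 9, 10]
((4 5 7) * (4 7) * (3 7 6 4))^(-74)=(3 7 6 4 5)=[0, 1, 2, 7, 5, 3, 4, 6]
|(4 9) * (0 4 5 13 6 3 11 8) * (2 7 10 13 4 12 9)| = |(0 12 9 5 4 2 7 10 13 6 3 11 8)| = 13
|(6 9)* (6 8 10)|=|(6 9 8 10)|=4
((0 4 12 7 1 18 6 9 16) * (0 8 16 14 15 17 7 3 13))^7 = (0 12 13 4 3)(1 7 17 15 14 9 6 18)(8 16) = [12, 7, 2, 0, 3, 5, 18, 17, 16, 6, 10, 11, 13, 4, 9, 14, 8, 15, 1]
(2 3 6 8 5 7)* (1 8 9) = (1 8 5 7 2 3 6 9) = [0, 8, 3, 6, 4, 7, 9, 2, 5, 1]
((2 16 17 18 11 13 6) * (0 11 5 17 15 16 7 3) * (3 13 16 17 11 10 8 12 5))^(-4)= [15, 1, 2, 16, 4, 0, 6, 7, 18, 9, 17, 10, 3, 13, 14, 12, 8, 5, 11]= (0 15 12 3 16 8 18 11 10 17 5)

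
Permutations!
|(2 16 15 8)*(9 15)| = 5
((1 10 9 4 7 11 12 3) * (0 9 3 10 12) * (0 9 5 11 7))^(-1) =(0 4 9 11 5)(1 3 10 12) =[4, 3, 2, 10, 9, 0, 6, 7, 8, 11, 12, 5, 1]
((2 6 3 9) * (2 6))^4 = [0, 1, 2, 9, 4, 5, 3, 7, 8, 6] = (3 9 6)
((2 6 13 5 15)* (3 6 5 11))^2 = (2 15 5)(3 13)(6 11) = [0, 1, 15, 13, 4, 2, 11, 7, 8, 9, 10, 6, 12, 3, 14, 5]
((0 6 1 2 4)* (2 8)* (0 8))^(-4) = (0 1 6)(2 8 4) = [1, 6, 8, 3, 2, 5, 0, 7, 4]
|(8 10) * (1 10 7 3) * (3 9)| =6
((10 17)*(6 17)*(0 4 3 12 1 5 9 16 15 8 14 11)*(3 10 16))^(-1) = [11, 12, 2, 9, 0, 1, 10, 7, 15, 5, 4, 14, 3, 13, 8, 16, 17, 6] = (0 11 14 8 15 16 17 6 10 4)(1 12 3 9 5)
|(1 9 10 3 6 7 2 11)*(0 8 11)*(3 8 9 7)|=|(0 9 10 8 11 1 7 2)(3 6)|=8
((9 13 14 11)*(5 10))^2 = (9 14)(11 13) = [0, 1, 2, 3, 4, 5, 6, 7, 8, 14, 10, 13, 12, 11, 9]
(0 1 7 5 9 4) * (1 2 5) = [2, 7, 5, 3, 0, 9, 6, 1, 8, 4] = (0 2 5 9 4)(1 7)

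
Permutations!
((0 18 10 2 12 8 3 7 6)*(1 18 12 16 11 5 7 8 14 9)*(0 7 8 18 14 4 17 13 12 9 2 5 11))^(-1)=(0 16 2 14 1 9)(3 8 5 10 18)(4 12 13 17)(6 7)=[16, 9, 14, 8, 12, 10, 7, 6, 5, 0, 18, 11, 13, 17, 1, 15, 2, 4, 3]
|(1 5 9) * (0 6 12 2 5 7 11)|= |(0 6 12 2 5 9 1 7 11)|= 9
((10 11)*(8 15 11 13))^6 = (8 15 11 10 13) = [0, 1, 2, 3, 4, 5, 6, 7, 15, 9, 13, 10, 12, 8, 14, 11]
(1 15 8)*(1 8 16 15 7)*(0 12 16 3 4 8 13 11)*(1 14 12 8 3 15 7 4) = (0 8 13 11)(1 4 3)(7 14 12 16) = [8, 4, 2, 1, 3, 5, 6, 14, 13, 9, 10, 0, 16, 11, 12, 15, 7]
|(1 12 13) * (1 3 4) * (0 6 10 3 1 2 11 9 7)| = 9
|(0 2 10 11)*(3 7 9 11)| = |(0 2 10 3 7 9 11)| = 7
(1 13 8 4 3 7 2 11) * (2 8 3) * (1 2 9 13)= [0, 1, 11, 7, 9, 5, 6, 8, 4, 13, 10, 2, 12, 3]= (2 11)(3 7 8 4 9 13)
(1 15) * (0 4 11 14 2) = [4, 15, 0, 3, 11, 5, 6, 7, 8, 9, 10, 14, 12, 13, 2, 1] = (0 4 11 14 2)(1 15)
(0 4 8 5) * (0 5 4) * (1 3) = (1 3)(4 8) = [0, 3, 2, 1, 8, 5, 6, 7, 4]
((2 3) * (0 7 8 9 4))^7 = (0 8 4 7 9)(2 3) = [8, 1, 3, 2, 7, 5, 6, 9, 4, 0]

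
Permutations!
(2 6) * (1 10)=[0, 10, 6, 3, 4, 5, 2, 7, 8, 9, 1]=(1 10)(2 6)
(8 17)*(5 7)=(5 7)(8 17)=[0, 1, 2, 3, 4, 7, 6, 5, 17, 9, 10, 11, 12, 13, 14, 15, 16, 8]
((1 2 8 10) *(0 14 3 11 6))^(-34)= (0 14 3 11 6)(1 8)(2 10)= [14, 8, 10, 11, 4, 5, 0, 7, 1, 9, 2, 6, 12, 13, 3]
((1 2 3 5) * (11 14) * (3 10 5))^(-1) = (1 5 10 2)(11 14) = [0, 5, 1, 3, 4, 10, 6, 7, 8, 9, 2, 14, 12, 13, 11]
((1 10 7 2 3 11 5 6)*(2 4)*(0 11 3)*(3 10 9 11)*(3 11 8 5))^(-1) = (0 2 4 7 10 3 11)(1 6 5 8 9) = [2, 6, 4, 11, 7, 8, 5, 10, 9, 1, 3, 0]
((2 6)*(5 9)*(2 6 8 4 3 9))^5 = [0, 1, 5, 4, 8, 9, 6, 7, 2, 3] = (2 5 9 3 4 8)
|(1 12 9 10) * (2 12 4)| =6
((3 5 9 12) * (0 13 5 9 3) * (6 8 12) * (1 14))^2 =(14)(0 5 9 8)(3 6 12 13) =[5, 1, 2, 6, 4, 9, 12, 7, 0, 8, 10, 11, 13, 3, 14]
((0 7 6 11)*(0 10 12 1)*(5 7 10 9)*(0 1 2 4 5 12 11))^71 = (0 10 11 9 12 2 4 5 7 6) = [10, 1, 4, 3, 5, 7, 0, 6, 8, 12, 11, 9, 2]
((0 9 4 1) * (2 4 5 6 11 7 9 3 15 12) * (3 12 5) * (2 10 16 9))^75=[3, 9, 10, 7, 16, 4, 1, 12, 8, 11, 5, 0, 15, 13, 14, 2, 6]=(0 3 7 12 15 2 10 5 4 16 6 1 9 11)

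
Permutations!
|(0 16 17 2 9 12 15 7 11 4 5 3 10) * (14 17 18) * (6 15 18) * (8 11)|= 66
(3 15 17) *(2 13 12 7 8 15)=[0, 1, 13, 2, 4, 5, 6, 8, 15, 9, 10, 11, 7, 12, 14, 17, 16, 3]=(2 13 12 7 8 15 17 3)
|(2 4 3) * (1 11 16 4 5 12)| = |(1 11 16 4 3 2 5 12)| = 8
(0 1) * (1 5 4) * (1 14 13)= (0 5 4 14 13 1)= [5, 0, 2, 3, 14, 4, 6, 7, 8, 9, 10, 11, 12, 1, 13]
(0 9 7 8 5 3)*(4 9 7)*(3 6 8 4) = (0 7 4 9 3)(5 6 8) = [7, 1, 2, 0, 9, 6, 8, 4, 5, 3]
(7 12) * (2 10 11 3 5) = (2 10 11 3 5)(7 12) = [0, 1, 10, 5, 4, 2, 6, 12, 8, 9, 11, 3, 7]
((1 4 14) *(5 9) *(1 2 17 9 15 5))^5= (1 9 17 2 14 4)(5 15)= [0, 9, 14, 3, 1, 15, 6, 7, 8, 17, 10, 11, 12, 13, 4, 5, 16, 2]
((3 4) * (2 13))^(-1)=(2 13)(3 4)=[0, 1, 13, 4, 3, 5, 6, 7, 8, 9, 10, 11, 12, 2]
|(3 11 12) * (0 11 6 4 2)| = |(0 11 12 3 6 4 2)| = 7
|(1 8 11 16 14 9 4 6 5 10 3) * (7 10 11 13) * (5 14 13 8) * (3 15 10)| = |(1 5 11 16 13 7 3)(4 6 14 9)(10 15)| = 28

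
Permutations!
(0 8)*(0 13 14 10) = (0 8 13 14 10) = [8, 1, 2, 3, 4, 5, 6, 7, 13, 9, 0, 11, 12, 14, 10]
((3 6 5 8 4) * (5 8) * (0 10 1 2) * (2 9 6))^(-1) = (0 2 3 4 8 6 9 1 10) = [2, 10, 3, 4, 8, 5, 9, 7, 6, 1, 0]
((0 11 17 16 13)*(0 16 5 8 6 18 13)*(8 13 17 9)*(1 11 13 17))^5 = [16, 18, 2, 3, 4, 17, 8, 7, 9, 11, 10, 1, 12, 0, 14, 15, 13, 5, 6] = (0 16 13)(1 18 6 8 9 11)(5 17)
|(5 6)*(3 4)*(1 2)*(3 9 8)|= |(1 2)(3 4 9 8)(5 6)|= 4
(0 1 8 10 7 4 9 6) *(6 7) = (0 1 8 10 6)(4 9 7) = [1, 8, 2, 3, 9, 5, 0, 4, 10, 7, 6]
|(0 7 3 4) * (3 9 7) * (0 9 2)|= |(0 3 4 9 7 2)|= 6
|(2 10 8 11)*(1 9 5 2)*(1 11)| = 6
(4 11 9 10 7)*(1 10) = (1 10 7 4 11 9) = [0, 10, 2, 3, 11, 5, 6, 4, 8, 1, 7, 9]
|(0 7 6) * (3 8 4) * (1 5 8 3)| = |(0 7 6)(1 5 8 4)| = 12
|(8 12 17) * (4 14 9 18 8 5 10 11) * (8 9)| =|(4 14 8 12 17 5 10 11)(9 18)| =8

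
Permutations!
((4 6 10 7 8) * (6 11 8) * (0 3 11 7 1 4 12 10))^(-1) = (0 6 7 4 1 10 12 8 11 3) = [6, 10, 2, 0, 1, 5, 7, 4, 11, 9, 12, 3, 8]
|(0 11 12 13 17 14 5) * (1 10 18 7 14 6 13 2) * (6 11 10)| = |(0 10 18 7 14 5)(1 6 13 17 11 12 2)| = 42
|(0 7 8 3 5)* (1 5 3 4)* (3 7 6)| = |(0 6 3 7 8 4 1 5)| = 8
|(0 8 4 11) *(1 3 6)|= |(0 8 4 11)(1 3 6)|= 12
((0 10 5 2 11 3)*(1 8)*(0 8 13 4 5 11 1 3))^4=(0 10 11)(1 2 5 4 13)=[10, 2, 5, 3, 13, 4, 6, 7, 8, 9, 11, 0, 12, 1]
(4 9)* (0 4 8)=[4, 1, 2, 3, 9, 5, 6, 7, 0, 8]=(0 4 9 8)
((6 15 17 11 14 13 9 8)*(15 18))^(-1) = (6 8 9 13 14 11 17 15 18) = [0, 1, 2, 3, 4, 5, 8, 7, 9, 13, 10, 17, 12, 14, 11, 18, 16, 15, 6]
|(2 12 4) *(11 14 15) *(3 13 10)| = |(2 12 4)(3 13 10)(11 14 15)| = 3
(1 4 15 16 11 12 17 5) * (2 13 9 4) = [0, 2, 13, 3, 15, 1, 6, 7, 8, 4, 10, 12, 17, 9, 14, 16, 11, 5] = (1 2 13 9 4 15 16 11 12 17 5)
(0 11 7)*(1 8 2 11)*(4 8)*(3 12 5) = [1, 4, 11, 12, 8, 3, 6, 0, 2, 9, 10, 7, 5] = (0 1 4 8 2 11 7)(3 12 5)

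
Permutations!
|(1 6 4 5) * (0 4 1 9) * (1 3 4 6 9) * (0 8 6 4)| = 8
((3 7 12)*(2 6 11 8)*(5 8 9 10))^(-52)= [0, 1, 10, 12, 4, 11, 5, 3, 9, 2, 6, 8, 7]= (2 10 6 5 11 8 9)(3 12 7)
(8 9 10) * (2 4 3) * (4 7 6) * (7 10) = (2 10 8 9 7 6 4 3) = [0, 1, 10, 2, 3, 5, 4, 6, 9, 7, 8]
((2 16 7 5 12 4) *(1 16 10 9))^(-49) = (1 4 16 2 7 10 5 9 12) = [0, 4, 7, 3, 16, 9, 6, 10, 8, 12, 5, 11, 1, 13, 14, 15, 2]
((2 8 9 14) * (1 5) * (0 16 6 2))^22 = (0 16 6 2 8 9 14) = [16, 1, 8, 3, 4, 5, 2, 7, 9, 14, 10, 11, 12, 13, 0, 15, 6]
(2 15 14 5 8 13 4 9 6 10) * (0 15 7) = (0 15 14 5 8 13 4 9 6 10 2 7) = [15, 1, 7, 3, 9, 8, 10, 0, 13, 6, 2, 11, 12, 4, 5, 14]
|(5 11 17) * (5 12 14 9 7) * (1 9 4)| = 9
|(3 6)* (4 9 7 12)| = |(3 6)(4 9 7 12)| = 4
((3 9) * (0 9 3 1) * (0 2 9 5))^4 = (1 2 9) = [0, 2, 9, 3, 4, 5, 6, 7, 8, 1]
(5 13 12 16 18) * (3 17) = (3 17)(5 13 12 16 18) = [0, 1, 2, 17, 4, 13, 6, 7, 8, 9, 10, 11, 16, 12, 14, 15, 18, 3, 5]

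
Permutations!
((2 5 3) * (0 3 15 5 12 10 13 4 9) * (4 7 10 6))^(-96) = (15)(0 2 6 9 3 12 4) = [2, 1, 6, 12, 0, 5, 9, 7, 8, 3, 10, 11, 4, 13, 14, 15]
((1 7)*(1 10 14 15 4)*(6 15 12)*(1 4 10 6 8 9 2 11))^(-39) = [0, 14, 15, 3, 4, 5, 8, 12, 7, 6, 2, 10, 1, 13, 11, 9] = (1 14 11 10 2 15 9 6 8 7 12)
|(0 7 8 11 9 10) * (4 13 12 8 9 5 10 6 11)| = |(0 7 9 6 11 5 10)(4 13 12 8)| = 28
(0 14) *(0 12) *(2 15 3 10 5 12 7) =[14, 1, 15, 10, 4, 12, 6, 2, 8, 9, 5, 11, 0, 13, 7, 3] =(0 14 7 2 15 3 10 5 12)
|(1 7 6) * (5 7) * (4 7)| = |(1 5 4 7 6)| = 5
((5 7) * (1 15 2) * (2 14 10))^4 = (1 2 10 14 15) = [0, 2, 10, 3, 4, 5, 6, 7, 8, 9, 14, 11, 12, 13, 15, 1]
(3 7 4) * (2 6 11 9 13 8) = (2 6 11 9 13 8)(3 7 4) = [0, 1, 6, 7, 3, 5, 11, 4, 2, 13, 10, 9, 12, 8]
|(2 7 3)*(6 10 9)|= 3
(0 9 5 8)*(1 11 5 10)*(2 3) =(0 9 10 1 11 5 8)(2 3) =[9, 11, 3, 2, 4, 8, 6, 7, 0, 10, 1, 5]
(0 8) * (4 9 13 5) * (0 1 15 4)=(0 8 1 15 4 9 13 5)=[8, 15, 2, 3, 9, 0, 6, 7, 1, 13, 10, 11, 12, 5, 14, 4]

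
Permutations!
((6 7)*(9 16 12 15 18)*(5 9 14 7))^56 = (5 16 15 14 6 9 12 18 7) = [0, 1, 2, 3, 4, 16, 9, 5, 8, 12, 10, 11, 18, 13, 6, 14, 15, 17, 7]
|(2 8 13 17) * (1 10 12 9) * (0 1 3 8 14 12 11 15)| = |(0 1 10 11 15)(2 14 12 9 3 8 13 17)| = 40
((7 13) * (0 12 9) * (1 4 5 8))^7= (0 12 9)(1 8 5 4)(7 13)= [12, 8, 2, 3, 1, 4, 6, 13, 5, 0, 10, 11, 9, 7]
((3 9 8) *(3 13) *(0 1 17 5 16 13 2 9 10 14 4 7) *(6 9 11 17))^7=[17, 5, 10, 6, 2, 7, 16, 11, 3, 13, 9, 14, 12, 1, 8, 15, 0, 4]=(0 17 4 2 10 9 13 1 5 7 11 14 8 3 6 16)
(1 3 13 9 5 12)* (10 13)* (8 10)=[0, 3, 2, 8, 4, 12, 6, 7, 10, 5, 13, 11, 1, 9]=(1 3 8 10 13 9 5 12)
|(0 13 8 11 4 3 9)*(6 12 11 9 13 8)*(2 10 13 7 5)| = 30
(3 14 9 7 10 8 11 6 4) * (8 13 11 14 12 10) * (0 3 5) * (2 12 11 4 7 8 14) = (0 3 11 6 7 14 9 8 2 12 10 13 4 5) = [3, 1, 12, 11, 5, 0, 7, 14, 2, 8, 13, 6, 10, 4, 9]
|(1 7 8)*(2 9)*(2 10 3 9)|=|(1 7 8)(3 9 10)|=3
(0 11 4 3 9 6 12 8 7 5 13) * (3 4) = [11, 1, 2, 9, 4, 13, 12, 5, 7, 6, 10, 3, 8, 0] = (0 11 3 9 6 12 8 7 5 13)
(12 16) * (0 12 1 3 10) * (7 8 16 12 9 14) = [9, 3, 2, 10, 4, 5, 6, 8, 16, 14, 0, 11, 12, 13, 7, 15, 1] = (0 9 14 7 8 16 1 3 10)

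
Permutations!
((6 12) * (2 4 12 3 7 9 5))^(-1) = (2 5 9 7 3 6 12 4) = [0, 1, 5, 6, 2, 9, 12, 3, 8, 7, 10, 11, 4]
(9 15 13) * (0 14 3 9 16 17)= (0 14 3 9 15 13 16 17)= [14, 1, 2, 9, 4, 5, 6, 7, 8, 15, 10, 11, 12, 16, 3, 13, 17, 0]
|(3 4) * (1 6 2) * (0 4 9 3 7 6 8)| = 14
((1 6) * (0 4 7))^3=[0, 6, 2, 3, 4, 5, 1, 7]=(7)(1 6)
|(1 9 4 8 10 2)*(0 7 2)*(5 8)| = 9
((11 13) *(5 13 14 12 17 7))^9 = (5 11 12 7 13 14 17) = [0, 1, 2, 3, 4, 11, 6, 13, 8, 9, 10, 12, 7, 14, 17, 15, 16, 5]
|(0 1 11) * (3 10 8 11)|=|(0 1 3 10 8 11)|=6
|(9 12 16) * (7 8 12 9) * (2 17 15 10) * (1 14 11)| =|(1 14 11)(2 17 15 10)(7 8 12 16)| =12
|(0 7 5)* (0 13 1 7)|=|(1 7 5 13)|=4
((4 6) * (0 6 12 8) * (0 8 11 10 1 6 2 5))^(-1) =(0 5 2)(1 10 11 12 4 6) =[5, 10, 0, 3, 6, 2, 1, 7, 8, 9, 11, 12, 4]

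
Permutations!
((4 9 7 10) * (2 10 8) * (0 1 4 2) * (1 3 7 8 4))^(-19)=(0 8 9 4 7 3)(2 10)=[8, 1, 10, 0, 7, 5, 6, 3, 9, 4, 2]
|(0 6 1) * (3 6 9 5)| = |(0 9 5 3 6 1)| = 6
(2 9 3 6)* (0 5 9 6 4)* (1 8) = (0 5 9 3 4)(1 8)(2 6) = [5, 8, 6, 4, 0, 9, 2, 7, 1, 3]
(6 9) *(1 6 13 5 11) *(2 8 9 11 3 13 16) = (1 6 11)(2 8 9 16)(3 13 5) = [0, 6, 8, 13, 4, 3, 11, 7, 9, 16, 10, 1, 12, 5, 14, 15, 2]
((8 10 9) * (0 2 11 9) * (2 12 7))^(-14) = (0 7 11 8)(2 9 10 12) = [7, 1, 9, 3, 4, 5, 6, 11, 0, 10, 12, 8, 2]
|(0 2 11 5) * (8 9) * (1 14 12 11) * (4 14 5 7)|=|(0 2 1 5)(4 14 12 11 7)(8 9)|=20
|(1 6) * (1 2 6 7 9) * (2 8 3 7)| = |(1 2 6 8 3 7 9)| = 7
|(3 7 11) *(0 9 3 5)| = |(0 9 3 7 11 5)| = 6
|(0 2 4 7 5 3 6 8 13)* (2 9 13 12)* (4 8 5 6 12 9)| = |(0 4 7 6 5 3 12 2 8 9 13)| = 11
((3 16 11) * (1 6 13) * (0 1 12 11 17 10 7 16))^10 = (0 13 3 6 11 1 12)(7 17)(10 16) = [13, 12, 2, 6, 4, 5, 11, 17, 8, 9, 16, 1, 0, 3, 14, 15, 10, 7]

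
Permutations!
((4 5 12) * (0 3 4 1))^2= (0 4 12)(1 3 5)= [4, 3, 2, 5, 12, 1, 6, 7, 8, 9, 10, 11, 0]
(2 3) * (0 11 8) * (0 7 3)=(0 11 8 7 3 2)=[11, 1, 0, 2, 4, 5, 6, 3, 7, 9, 10, 8]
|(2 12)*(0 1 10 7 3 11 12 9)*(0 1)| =|(1 10 7 3 11 12 2 9)| =8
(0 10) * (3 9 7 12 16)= (0 10)(3 9 7 12 16)= [10, 1, 2, 9, 4, 5, 6, 12, 8, 7, 0, 11, 16, 13, 14, 15, 3]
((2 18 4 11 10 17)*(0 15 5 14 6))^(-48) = (18)(0 5 6 15 14) = [5, 1, 2, 3, 4, 6, 15, 7, 8, 9, 10, 11, 12, 13, 0, 14, 16, 17, 18]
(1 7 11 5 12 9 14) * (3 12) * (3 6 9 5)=(1 7 11 3 12 5 6 9 14)=[0, 7, 2, 12, 4, 6, 9, 11, 8, 14, 10, 3, 5, 13, 1]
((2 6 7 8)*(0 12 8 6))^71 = (0 2 8 12)(6 7) = [2, 1, 8, 3, 4, 5, 7, 6, 12, 9, 10, 11, 0]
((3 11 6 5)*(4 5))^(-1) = (3 5 4 6 11) = [0, 1, 2, 5, 6, 4, 11, 7, 8, 9, 10, 3]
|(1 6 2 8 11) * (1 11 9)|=5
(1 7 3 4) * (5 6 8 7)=(1 5 6 8 7 3 4)=[0, 5, 2, 4, 1, 6, 8, 3, 7]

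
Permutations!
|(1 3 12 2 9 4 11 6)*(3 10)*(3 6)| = |(1 10 6)(2 9 4 11 3 12)| = 6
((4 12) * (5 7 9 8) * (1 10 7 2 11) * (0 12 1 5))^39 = (0 8 9 7 10 1 4 12) = [8, 4, 2, 3, 12, 5, 6, 10, 9, 7, 1, 11, 0]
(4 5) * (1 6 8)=(1 6 8)(4 5)=[0, 6, 2, 3, 5, 4, 8, 7, 1]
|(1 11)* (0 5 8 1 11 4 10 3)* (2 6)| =14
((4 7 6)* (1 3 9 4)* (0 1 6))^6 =[0, 1, 2, 3, 4, 5, 6, 7, 8, 9] =(9)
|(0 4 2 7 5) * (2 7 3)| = 4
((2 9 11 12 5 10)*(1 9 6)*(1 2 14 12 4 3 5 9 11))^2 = (1 4 5 14 9 11 3 10 12) = [0, 4, 2, 10, 5, 14, 6, 7, 8, 11, 12, 3, 1, 13, 9]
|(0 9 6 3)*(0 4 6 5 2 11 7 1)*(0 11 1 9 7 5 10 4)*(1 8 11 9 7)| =|(0 1 9 10 4 6 3)(2 8 11 5)| =28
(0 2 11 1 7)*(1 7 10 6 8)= (0 2 11 7)(1 10 6 8)= [2, 10, 11, 3, 4, 5, 8, 0, 1, 9, 6, 7]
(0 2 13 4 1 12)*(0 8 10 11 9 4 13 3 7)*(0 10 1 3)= (13)(0 2)(1 12 8)(3 7 10 11 9 4)= [2, 12, 0, 7, 3, 5, 6, 10, 1, 4, 11, 9, 8, 13]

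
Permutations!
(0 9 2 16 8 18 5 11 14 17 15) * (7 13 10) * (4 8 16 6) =(0 9 2 6 4 8 18 5 11 14 17 15)(7 13 10) =[9, 1, 6, 3, 8, 11, 4, 13, 18, 2, 7, 14, 12, 10, 17, 0, 16, 15, 5]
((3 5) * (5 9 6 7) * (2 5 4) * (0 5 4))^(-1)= (0 7 6 9 3 5)(2 4)= [7, 1, 4, 5, 2, 0, 9, 6, 8, 3]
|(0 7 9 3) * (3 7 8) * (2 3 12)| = |(0 8 12 2 3)(7 9)| = 10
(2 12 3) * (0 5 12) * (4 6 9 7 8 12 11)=(0 5 11 4 6 9 7 8 12 3 2)=[5, 1, 0, 2, 6, 11, 9, 8, 12, 7, 10, 4, 3]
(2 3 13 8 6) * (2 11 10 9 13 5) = [0, 1, 3, 5, 4, 2, 11, 7, 6, 13, 9, 10, 12, 8] = (2 3 5)(6 11 10 9 13 8)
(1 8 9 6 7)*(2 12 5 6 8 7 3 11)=(1 7)(2 12 5 6 3 11)(8 9)=[0, 7, 12, 11, 4, 6, 3, 1, 9, 8, 10, 2, 5]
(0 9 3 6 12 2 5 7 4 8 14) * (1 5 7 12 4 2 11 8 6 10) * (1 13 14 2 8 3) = [9, 5, 7, 10, 6, 12, 4, 8, 2, 1, 13, 3, 11, 14, 0] = (0 9 1 5 12 11 3 10 13 14)(2 7 8)(4 6)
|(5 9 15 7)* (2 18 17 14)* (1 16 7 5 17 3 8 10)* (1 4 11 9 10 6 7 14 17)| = 18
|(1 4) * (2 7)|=2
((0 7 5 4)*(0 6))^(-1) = (0 6 4 5 7) = [6, 1, 2, 3, 5, 7, 4, 0]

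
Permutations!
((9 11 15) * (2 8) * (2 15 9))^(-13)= (2 15 8)(9 11)= [0, 1, 15, 3, 4, 5, 6, 7, 2, 11, 10, 9, 12, 13, 14, 8]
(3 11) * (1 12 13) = [0, 12, 2, 11, 4, 5, 6, 7, 8, 9, 10, 3, 13, 1] = (1 12 13)(3 11)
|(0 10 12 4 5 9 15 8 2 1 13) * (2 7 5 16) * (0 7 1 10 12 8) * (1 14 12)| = 7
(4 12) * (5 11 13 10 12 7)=(4 7 5 11 13 10 12)=[0, 1, 2, 3, 7, 11, 6, 5, 8, 9, 12, 13, 4, 10]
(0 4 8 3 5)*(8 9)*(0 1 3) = [4, 3, 2, 5, 9, 1, 6, 7, 0, 8] = (0 4 9 8)(1 3 5)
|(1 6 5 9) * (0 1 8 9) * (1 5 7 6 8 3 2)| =|(0 5)(1 8 9 3 2)(6 7)| =10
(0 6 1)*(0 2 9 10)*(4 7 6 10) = (0 10)(1 2 9 4 7 6) = [10, 2, 9, 3, 7, 5, 1, 6, 8, 4, 0]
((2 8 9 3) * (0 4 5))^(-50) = (0 4 5)(2 9)(3 8) = [4, 1, 9, 8, 5, 0, 6, 7, 3, 2]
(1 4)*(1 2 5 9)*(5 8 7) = (1 4 2 8 7 5 9) = [0, 4, 8, 3, 2, 9, 6, 5, 7, 1]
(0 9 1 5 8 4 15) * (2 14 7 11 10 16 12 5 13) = (0 9 1 13 2 14 7 11 10 16 12 5 8 4 15) = [9, 13, 14, 3, 15, 8, 6, 11, 4, 1, 16, 10, 5, 2, 7, 0, 12]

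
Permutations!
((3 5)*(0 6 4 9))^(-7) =[6, 1, 2, 5, 9, 3, 4, 7, 8, 0] =(0 6 4 9)(3 5)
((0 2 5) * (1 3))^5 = (0 5 2)(1 3) = [5, 3, 0, 1, 4, 2]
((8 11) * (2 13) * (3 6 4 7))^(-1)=[0, 1, 13, 7, 6, 5, 3, 4, 11, 9, 10, 8, 12, 2]=(2 13)(3 7 4 6)(8 11)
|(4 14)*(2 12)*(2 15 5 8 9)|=6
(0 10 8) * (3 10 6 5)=[6, 1, 2, 10, 4, 3, 5, 7, 0, 9, 8]=(0 6 5 3 10 8)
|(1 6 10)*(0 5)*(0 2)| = |(0 5 2)(1 6 10)| = 3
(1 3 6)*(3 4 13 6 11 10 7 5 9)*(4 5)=[0, 5, 2, 11, 13, 9, 1, 4, 8, 3, 7, 10, 12, 6]=(1 5 9 3 11 10 7 4 13 6)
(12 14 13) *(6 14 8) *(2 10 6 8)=(2 10 6 14 13 12)=[0, 1, 10, 3, 4, 5, 14, 7, 8, 9, 6, 11, 2, 12, 13]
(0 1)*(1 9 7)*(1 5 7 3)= (0 9 3 1)(5 7)= [9, 0, 2, 1, 4, 7, 6, 5, 8, 3]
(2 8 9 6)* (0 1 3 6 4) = (0 1 3 6 2 8 9 4) = [1, 3, 8, 6, 0, 5, 2, 7, 9, 4]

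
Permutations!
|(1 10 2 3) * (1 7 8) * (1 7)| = |(1 10 2 3)(7 8)| = 4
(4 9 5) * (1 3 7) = (1 3 7)(4 9 5) = [0, 3, 2, 7, 9, 4, 6, 1, 8, 5]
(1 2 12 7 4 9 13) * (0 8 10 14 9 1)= [8, 2, 12, 3, 1, 5, 6, 4, 10, 13, 14, 11, 7, 0, 9]= (0 8 10 14 9 13)(1 2 12 7 4)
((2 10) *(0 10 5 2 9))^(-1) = (0 9 10)(2 5) = [9, 1, 5, 3, 4, 2, 6, 7, 8, 10, 0]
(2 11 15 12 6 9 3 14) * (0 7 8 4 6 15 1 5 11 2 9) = (0 7 8 4 6)(1 5 11)(3 14 9)(12 15) = [7, 5, 2, 14, 6, 11, 0, 8, 4, 3, 10, 1, 15, 13, 9, 12]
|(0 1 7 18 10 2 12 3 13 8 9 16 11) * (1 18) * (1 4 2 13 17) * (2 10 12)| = |(0 18 12 3 17 1 7 4 10 13 8 9 16 11)| = 14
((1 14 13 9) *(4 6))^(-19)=(1 14 13 9)(4 6)=[0, 14, 2, 3, 6, 5, 4, 7, 8, 1, 10, 11, 12, 9, 13]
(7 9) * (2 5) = (2 5)(7 9) = [0, 1, 5, 3, 4, 2, 6, 9, 8, 7]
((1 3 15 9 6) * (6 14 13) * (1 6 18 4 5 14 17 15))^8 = (4 13 5 18 14)(9 15 17) = [0, 1, 2, 3, 13, 18, 6, 7, 8, 15, 10, 11, 12, 5, 4, 17, 16, 9, 14]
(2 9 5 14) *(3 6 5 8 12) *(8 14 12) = (2 9 14)(3 6 5 12) = [0, 1, 9, 6, 4, 12, 5, 7, 8, 14, 10, 11, 3, 13, 2]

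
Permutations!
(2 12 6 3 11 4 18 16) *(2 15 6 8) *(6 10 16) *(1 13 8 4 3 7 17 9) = (1 13 8 2 12 4 18 6 7 17 9)(3 11)(10 16 15) = [0, 13, 12, 11, 18, 5, 7, 17, 2, 1, 16, 3, 4, 8, 14, 10, 15, 9, 6]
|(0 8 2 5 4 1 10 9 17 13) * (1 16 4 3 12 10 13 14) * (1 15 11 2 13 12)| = |(0 8 13)(1 12 10 9 17 14 15 11 2 5 3)(4 16)| = 66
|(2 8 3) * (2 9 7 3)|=|(2 8)(3 9 7)|=6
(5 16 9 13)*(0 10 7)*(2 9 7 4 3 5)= (0 10 4 3 5 16 7)(2 9 13)= [10, 1, 9, 5, 3, 16, 6, 0, 8, 13, 4, 11, 12, 2, 14, 15, 7]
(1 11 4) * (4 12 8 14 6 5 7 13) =[0, 11, 2, 3, 1, 7, 5, 13, 14, 9, 10, 12, 8, 4, 6] =(1 11 12 8 14 6 5 7 13 4)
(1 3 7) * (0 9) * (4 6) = [9, 3, 2, 7, 6, 5, 4, 1, 8, 0] = (0 9)(1 3 7)(4 6)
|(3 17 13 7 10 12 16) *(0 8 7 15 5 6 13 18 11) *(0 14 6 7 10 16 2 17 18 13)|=16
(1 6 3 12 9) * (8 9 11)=[0, 6, 2, 12, 4, 5, 3, 7, 9, 1, 10, 8, 11]=(1 6 3 12 11 8 9)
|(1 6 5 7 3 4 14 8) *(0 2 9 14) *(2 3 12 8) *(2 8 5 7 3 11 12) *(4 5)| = 28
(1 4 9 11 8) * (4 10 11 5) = (1 10 11 8)(4 9 5) = [0, 10, 2, 3, 9, 4, 6, 7, 1, 5, 11, 8]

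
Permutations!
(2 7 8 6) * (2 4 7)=(4 7 8 6)=[0, 1, 2, 3, 7, 5, 4, 8, 6]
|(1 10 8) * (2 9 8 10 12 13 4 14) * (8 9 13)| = |(1 12 8)(2 13 4 14)| = 12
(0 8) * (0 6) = (0 8 6) = [8, 1, 2, 3, 4, 5, 0, 7, 6]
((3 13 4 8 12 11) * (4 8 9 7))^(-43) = (3 8 11 13 12)(4 7 9) = [0, 1, 2, 8, 7, 5, 6, 9, 11, 4, 10, 13, 3, 12]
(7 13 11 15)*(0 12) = (0 12)(7 13 11 15) = [12, 1, 2, 3, 4, 5, 6, 13, 8, 9, 10, 15, 0, 11, 14, 7]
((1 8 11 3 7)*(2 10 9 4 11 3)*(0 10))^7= [10, 7, 0, 8, 11, 5, 6, 3, 1, 4, 9, 2]= (0 10 9 4 11 2)(1 7 3 8)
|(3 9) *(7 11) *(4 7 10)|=4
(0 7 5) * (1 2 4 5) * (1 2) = (0 7 2 4 5) = [7, 1, 4, 3, 5, 0, 6, 2]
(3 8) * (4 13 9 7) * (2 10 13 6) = (2 10 13 9 7 4 6)(3 8) = [0, 1, 10, 8, 6, 5, 2, 4, 3, 7, 13, 11, 12, 9]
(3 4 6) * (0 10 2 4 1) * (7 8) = (0 10 2 4 6 3 1)(7 8) = [10, 0, 4, 1, 6, 5, 3, 8, 7, 9, 2]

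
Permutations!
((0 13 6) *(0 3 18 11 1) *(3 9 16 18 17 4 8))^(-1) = (0 1 11 18 16 9 6 13)(3 8 4 17) = [1, 11, 2, 8, 17, 5, 13, 7, 4, 6, 10, 18, 12, 0, 14, 15, 9, 3, 16]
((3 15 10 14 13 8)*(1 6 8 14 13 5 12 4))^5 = (1 10 4 15 12 3 5 8 14 6 13) = [0, 10, 2, 5, 15, 8, 13, 7, 14, 9, 4, 11, 3, 1, 6, 12]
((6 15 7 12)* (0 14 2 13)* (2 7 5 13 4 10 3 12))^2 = (0 7 4 3 6 5)(2 10 12 15 13 14) = [7, 1, 10, 6, 3, 0, 5, 4, 8, 9, 12, 11, 15, 14, 2, 13]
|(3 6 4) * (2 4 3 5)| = 6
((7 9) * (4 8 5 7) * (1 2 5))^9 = (1 5 9 8 2 7 4) = [0, 5, 7, 3, 1, 9, 6, 4, 2, 8]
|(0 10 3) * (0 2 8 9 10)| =|(2 8 9 10 3)| =5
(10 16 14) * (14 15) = [0, 1, 2, 3, 4, 5, 6, 7, 8, 9, 16, 11, 12, 13, 10, 14, 15] = (10 16 15 14)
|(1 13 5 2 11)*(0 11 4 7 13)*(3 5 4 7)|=6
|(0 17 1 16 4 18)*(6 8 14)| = 6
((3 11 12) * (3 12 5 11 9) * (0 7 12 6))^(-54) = [12, 1, 2, 3, 4, 5, 7, 6, 8, 9, 10, 11, 0] = (0 12)(6 7)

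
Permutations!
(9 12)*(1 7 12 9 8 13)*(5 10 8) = [0, 7, 2, 3, 4, 10, 6, 12, 13, 9, 8, 11, 5, 1] = (1 7 12 5 10 8 13)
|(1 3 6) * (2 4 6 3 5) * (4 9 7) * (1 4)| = |(1 5 2 9 7)(4 6)| = 10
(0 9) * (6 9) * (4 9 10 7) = (0 6 10 7 4 9) = [6, 1, 2, 3, 9, 5, 10, 4, 8, 0, 7]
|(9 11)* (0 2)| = |(0 2)(9 11)| = 2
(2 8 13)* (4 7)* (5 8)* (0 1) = [1, 0, 5, 3, 7, 8, 6, 4, 13, 9, 10, 11, 12, 2] = (0 1)(2 5 8 13)(4 7)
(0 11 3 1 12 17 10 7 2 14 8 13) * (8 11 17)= (0 17 10 7 2 14 11 3 1 12 8 13)= [17, 12, 14, 1, 4, 5, 6, 2, 13, 9, 7, 3, 8, 0, 11, 15, 16, 10]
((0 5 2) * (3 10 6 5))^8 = (0 10 5)(2 3 6) = [10, 1, 3, 6, 4, 0, 2, 7, 8, 9, 5]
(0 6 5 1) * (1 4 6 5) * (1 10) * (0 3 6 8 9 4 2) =(0 5 2)(1 3 6 10)(4 8 9) =[5, 3, 0, 6, 8, 2, 10, 7, 9, 4, 1]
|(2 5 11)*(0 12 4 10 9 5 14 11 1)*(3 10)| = |(0 12 4 3 10 9 5 1)(2 14 11)| = 24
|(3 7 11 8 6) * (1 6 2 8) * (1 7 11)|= 10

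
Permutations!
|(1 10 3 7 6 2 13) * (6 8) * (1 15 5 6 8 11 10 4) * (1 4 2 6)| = |(1 2 13 15 5)(3 7 11 10)| = 20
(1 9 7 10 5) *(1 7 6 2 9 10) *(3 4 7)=[0, 10, 9, 4, 7, 3, 2, 1, 8, 6, 5]=(1 10 5 3 4 7)(2 9 6)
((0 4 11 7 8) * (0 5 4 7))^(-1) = (0 11 4 5 8 7) = [11, 1, 2, 3, 5, 8, 6, 0, 7, 9, 10, 4]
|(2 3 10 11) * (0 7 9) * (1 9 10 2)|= |(0 7 10 11 1 9)(2 3)|= 6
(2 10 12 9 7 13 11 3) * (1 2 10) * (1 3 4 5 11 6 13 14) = [0, 2, 3, 10, 5, 11, 13, 14, 8, 7, 12, 4, 9, 6, 1] = (1 2 3 10 12 9 7 14)(4 5 11)(6 13)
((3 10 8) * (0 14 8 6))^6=(14)=[0, 1, 2, 3, 4, 5, 6, 7, 8, 9, 10, 11, 12, 13, 14]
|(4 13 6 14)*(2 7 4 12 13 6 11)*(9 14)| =9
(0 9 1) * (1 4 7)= (0 9 4 7 1)= [9, 0, 2, 3, 7, 5, 6, 1, 8, 4]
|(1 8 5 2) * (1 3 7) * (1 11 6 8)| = 7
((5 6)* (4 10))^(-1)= (4 10)(5 6)= [0, 1, 2, 3, 10, 6, 5, 7, 8, 9, 4]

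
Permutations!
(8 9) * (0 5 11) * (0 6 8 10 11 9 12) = (0 5 9 10 11 6 8 12) = [5, 1, 2, 3, 4, 9, 8, 7, 12, 10, 11, 6, 0]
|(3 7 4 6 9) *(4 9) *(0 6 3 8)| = |(0 6 4 3 7 9 8)| = 7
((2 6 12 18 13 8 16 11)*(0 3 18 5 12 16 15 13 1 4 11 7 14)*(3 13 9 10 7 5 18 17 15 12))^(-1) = [14, 18, 11, 5, 1, 16, 2, 10, 13, 15, 9, 4, 8, 0, 7, 17, 6, 3, 12] = (0 14 7 10 9 15 17 3 5 16 6 2 11 4 1 18 12 8 13)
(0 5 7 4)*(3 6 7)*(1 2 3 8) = [5, 2, 3, 6, 0, 8, 7, 4, 1] = (0 5 8 1 2 3 6 7 4)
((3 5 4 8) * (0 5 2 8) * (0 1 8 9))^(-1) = (0 9 2 3 8 1 4 5) = [9, 4, 3, 8, 5, 0, 6, 7, 1, 2]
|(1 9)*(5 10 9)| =4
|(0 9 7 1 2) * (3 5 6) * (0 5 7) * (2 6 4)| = 12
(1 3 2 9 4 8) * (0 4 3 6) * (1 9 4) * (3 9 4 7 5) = [1, 6, 7, 2, 8, 3, 0, 5, 4, 9] = (9)(0 1 6)(2 7 5 3)(4 8)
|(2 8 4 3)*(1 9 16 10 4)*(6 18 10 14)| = 11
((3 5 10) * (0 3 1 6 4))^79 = (0 5 1 4 3 10 6) = [5, 4, 2, 10, 3, 1, 0, 7, 8, 9, 6]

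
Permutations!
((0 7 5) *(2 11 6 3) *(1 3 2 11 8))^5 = (0 5 7)(1 8 2 6 11 3) = [5, 8, 6, 1, 4, 7, 11, 0, 2, 9, 10, 3]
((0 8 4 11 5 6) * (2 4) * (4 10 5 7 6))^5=(0 4 8 11 2 7 10 6 5)=[4, 1, 7, 3, 8, 0, 5, 10, 11, 9, 6, 2]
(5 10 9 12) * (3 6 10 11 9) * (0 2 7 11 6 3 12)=(0 2 7 11 9)(5 6 10 12)=[2, 1, 7, 3, 4, 6, 10, 11, 8, 0, 12, 9, 5]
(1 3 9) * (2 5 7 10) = (1 3 9)(2 5 7 10) = [0, 3, 5, 9, 4, 7, 6, 10, 8, 1, 2]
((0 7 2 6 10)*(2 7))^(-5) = (0 10 6 2) = [10, 1, 0, 3, 4, 5, 2, 7, 8, 9, 6]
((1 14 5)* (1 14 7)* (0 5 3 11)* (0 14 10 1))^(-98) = [10, 0, 2, 11, 4, 1, 6, 5, 8, 9, 7, 14, 12, 13, 3] = (0 10 7 5 1)(3 11 14)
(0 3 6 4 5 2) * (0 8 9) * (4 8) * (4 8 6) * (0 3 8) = (0 8 9 3 4 5 2) = [8, 1, 0, 4, 5, 2, 6, 7, 9, 3]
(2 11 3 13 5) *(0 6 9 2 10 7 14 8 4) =(0 6 9 2 11 3 13 5 10 7 14 8 4) =[6, 1, 11, 13, 0, 10, 9, 14, 4, 2, 7, 3, 12, 5, 8]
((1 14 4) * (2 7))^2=(1 4 14)=[0, 4, 2, 3, 14, 5, 6, 7, 8, 9, 10, 11, 12, 13, 1]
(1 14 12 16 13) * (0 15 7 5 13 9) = [15, 14, 2, 3, 4, 13, 6, 5, 8, 0, 10, 11, 16, 1, 12, 7, 9] = (0 15 7 5 13 1 14 12 16 9)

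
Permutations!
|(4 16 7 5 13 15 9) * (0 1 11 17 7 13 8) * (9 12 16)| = 28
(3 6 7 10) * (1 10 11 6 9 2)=(1 10 3 9 2)(6 7 11)=[0, 10, 1, 9, 4, 5, 7, 11, 8, 2, 3, 6]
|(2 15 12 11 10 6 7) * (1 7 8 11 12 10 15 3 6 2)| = |(1 7)(2 3 6 8 11 15 10)| = 14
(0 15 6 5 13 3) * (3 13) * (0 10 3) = [15, 1, 2, 10, 4, 0, 5, 7, 8, 9, 3, 11, 12, 13, 14, 6] = (0 15 6 5)(3 10)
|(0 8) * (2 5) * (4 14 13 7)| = |(0 8)(2 5)(4 14 13 7)| = 4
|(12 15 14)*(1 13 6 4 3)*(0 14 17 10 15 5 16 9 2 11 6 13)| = |(0 14 12 5 16 9 2 11 6 4 3 1)(10 15 17)| = 12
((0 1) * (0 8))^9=(8)=[0, 1, 2, 3, 4, 5, 6, 7, 8]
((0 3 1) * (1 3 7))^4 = (0 7 1) = [7, 0, 2, 3, 4, 5, 6, 1]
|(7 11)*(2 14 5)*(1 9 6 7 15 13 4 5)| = 11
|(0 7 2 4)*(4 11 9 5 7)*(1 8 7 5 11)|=4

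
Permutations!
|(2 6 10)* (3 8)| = 6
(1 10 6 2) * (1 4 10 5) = (1 5)(2 4 10 6) = [0, 5, 4, 3, 10, 1, 2, 7, 8, 9, 6]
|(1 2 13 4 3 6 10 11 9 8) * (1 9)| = |(1 2 13 4 3 6 10 11)(8 9)| = 8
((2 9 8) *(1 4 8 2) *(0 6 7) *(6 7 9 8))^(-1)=(0 7)(1 8 2 9 6 4)=[7, 8, 9, 3, 1, 5, 4, 0, 2, 6]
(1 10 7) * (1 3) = [0, 10, 2, 1, 4, 5, 6, 3, 8, 9, 7] = (1 10 7 3)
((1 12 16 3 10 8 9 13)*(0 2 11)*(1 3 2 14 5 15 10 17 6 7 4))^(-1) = [11, 4, 16, 13, 7, 14, 17, 6, 10, 8, 15, 2, 1, 9, 0, 5, 12, 3] = (0 11 2 16 12 1 4 7 6 17 3 13 9 8 10 15 5 14)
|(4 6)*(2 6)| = |(2 6 4)| = 3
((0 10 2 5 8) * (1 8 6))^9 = (0 2 6 8 10 5 1) = [2, 0, 6, 3, 4, 1, 8, 7, 10, 9, 5]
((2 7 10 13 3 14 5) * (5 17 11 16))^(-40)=[0, 1, 2, 3, 4, 5, 6, 7, 8, 9, 10, 11, 12, 13, 14, 15, 16, 17]=(17)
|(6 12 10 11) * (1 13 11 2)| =7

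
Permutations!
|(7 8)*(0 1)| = 2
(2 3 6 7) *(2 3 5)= (2 5)(3 6 7)= [0, 1, 5, 6, 4, 2, 7, 3]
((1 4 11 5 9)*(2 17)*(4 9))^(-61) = (1 9)(2 17)(4 5 11) = [0, 9, 17, 3, 5, 11, 6, 7, 8, 1, 10, 4, 12, 13, 14, 15, 16, 2]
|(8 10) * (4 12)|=|(4 12)(8 10)|=2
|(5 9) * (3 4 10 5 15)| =6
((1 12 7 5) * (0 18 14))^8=[14, 1, 2, 3, 4, 5, 6, 7, 8, 9, 10, 11, 12, 13, 18, 15, 16, 17, 0]=(0 14 18)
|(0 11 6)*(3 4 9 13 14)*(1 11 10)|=5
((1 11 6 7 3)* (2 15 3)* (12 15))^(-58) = (1 15 2 6)(3 12 7 11) = [0, 15, 6, 12, 4, 5, 1, 11, 8, 9, 10, 3, 7, 13, 14, 2]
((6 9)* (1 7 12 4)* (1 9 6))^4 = (1 9 4 12 7) = [0, 9, 2, 3, 12, 5, 6, 1, 8, 4, 10, 11, 7]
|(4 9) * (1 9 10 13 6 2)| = |(1 9 4 10 13 6 2)| = 7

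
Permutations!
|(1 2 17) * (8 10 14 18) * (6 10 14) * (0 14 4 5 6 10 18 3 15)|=60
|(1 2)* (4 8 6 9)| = 4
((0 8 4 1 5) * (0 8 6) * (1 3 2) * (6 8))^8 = [0, 1, 2, 3, 4, 5, 6, 7, 8] = (8)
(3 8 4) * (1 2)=[0, 2, 1, 8, 3, 5, 6, 7, 4]=(1 2)(3 8 4)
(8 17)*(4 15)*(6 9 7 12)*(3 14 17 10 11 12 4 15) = (3 14 17 8 10 11 12 6 9 7 4) = [0, 1, 2, 14, 3, 5, 9, 4, 10, 7, 11, 12, 6, 13, 17, 15, 16, 8]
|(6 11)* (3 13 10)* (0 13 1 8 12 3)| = |(0 13 10)(1 8 12 3)(6 11)| = 12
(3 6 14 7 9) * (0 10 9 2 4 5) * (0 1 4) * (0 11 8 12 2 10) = (1 4 5)(2 11 8 12)(3 6 14 7 10 9) = [0, 4, 11, 6, 5, 1, 14, 10, 12, 3, 9, 8, 2, 13, 7]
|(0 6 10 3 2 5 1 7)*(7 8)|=9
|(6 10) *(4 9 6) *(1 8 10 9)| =4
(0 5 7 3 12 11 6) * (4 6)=(0 5 7 3 12 11 4 6)=[5, 1, 2, 12, 6, 7, 0, 3, 8, 9, 10, 4, 11]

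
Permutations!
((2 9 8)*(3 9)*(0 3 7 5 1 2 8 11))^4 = (11) = [0, 1, 2, 3, 4, 5, 6, 7, 8, 9, 10, 11]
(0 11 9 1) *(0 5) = (0 11 9 1 5) = [11, 5, 2, 3, 4, 0, 6, 7, 8, 1, 10, 9]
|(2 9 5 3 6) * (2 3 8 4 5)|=|(2 9)(3 6)(4 5 8)|=6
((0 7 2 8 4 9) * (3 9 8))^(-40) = (9) = [0, 1, 2, 3, 4, 5, 6, 7, 8, 9]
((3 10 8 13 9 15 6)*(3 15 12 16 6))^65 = (3 8 9 16 15 10 13 12 6) = [0, 1, 2, 8, 4, 5, 3, 7, 9, 16, 13, 11, 6, 12, 14, 10, 15]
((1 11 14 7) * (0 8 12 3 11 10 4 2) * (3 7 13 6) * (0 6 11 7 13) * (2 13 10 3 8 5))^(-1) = (0 14 11 13 4 10 12 8 6 2 5)(1 7 3) = [14, 7, 5, 1, 10, 0, 2, 3, 6, 9, 12, 13, 8, 4, 11]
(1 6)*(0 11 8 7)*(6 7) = (0 11 8 6 1 7) = [11, 7, 2, 3, 4, 5, 1, 0, 6, 9, 10, 8]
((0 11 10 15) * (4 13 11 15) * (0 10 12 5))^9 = (0 15 10 4 13 11 12 5) = [15, 1, 2, 3, 13, 0, 6, 7, 8, 9, 4, 12, 5, 11, 14, 10]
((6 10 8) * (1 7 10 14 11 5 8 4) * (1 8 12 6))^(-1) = [0, 8, 2, 3, 10, 11, 12, 1, 4, 9, 7, 14, 5, 13, 6] = (1 8 4 10 7)(5 11 14 6 12)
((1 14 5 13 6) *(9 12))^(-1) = (1 6 13 5 14)(9 12) = [0, 6, 2, 3, 4, 14, 13, 7, 8, 12, 10, 11, 9, 5, 1]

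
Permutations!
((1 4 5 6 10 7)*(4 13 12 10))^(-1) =(1 7 10 12 13)(4 6 5) =[0, 7, 2, 3, 6, 4, 5, 10, 8, 9, 12, 11, 13, 1]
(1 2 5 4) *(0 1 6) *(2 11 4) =[1, 11, 5, 3, 6, 2, 0, 7, 8, 9, 10, 4] =(0 1 11 4 6)(2 5)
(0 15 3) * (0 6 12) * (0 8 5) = [15, 1, 2, 6, 4, 0, 12, 7, 5, 9, 10, 11, 8, 13, 14, 3] = (0 15 3 6 12 8 5)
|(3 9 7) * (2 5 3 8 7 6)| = 10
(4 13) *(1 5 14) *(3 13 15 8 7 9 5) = (1 3 13 4 15 8 7 9 5 14) = [0, 3, 2, 13, 15, 14, 6, 9, 7, 5, 10, 11, 12, 4, 1, 8]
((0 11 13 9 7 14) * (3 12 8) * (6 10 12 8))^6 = (14) = [0, 1, 2, 3, 4, 5, 6, 7, 8, 9, 10, 11, 12, 13, 14]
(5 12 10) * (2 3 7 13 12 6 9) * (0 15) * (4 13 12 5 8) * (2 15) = (0 2 3 7 12 10 8 4 13 5 6 9 15) = [2, 1, 3, 7, 13, 6, 9, 12, 4, 15, 8, 11, 10, 5, 14, 0]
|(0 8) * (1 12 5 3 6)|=10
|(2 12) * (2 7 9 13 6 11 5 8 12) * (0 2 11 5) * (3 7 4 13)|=6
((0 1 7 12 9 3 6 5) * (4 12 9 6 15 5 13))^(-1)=(0 5 15 3 9 7 1)(4 13 6 12)=[5, 0, 2, 9, 13, 15, 12, 1, 8, 7, 10, 11, 4, 6, 14, 3]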